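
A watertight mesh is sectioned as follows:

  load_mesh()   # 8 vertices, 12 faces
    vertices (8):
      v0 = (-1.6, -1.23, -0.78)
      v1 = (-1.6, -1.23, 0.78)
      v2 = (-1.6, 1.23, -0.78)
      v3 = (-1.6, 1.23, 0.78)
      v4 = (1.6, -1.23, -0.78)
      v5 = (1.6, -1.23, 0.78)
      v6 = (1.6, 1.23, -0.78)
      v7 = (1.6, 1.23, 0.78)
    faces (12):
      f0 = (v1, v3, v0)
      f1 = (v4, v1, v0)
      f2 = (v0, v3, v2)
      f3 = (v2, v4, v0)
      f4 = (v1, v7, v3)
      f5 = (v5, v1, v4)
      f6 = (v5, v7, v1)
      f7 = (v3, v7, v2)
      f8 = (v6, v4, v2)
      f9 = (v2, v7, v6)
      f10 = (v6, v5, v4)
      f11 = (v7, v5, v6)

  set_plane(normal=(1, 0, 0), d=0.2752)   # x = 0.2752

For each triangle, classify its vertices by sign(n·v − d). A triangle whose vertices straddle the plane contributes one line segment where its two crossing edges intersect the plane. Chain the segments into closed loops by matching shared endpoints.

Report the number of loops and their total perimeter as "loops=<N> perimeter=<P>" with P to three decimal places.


Straddling triangles (8 of 12):
  (v4,v1,v0) [+--] → (0.2752, -1.23, -0.13416)–(0.2752, -1.23, -0.78)  len=0.6458
  (v2,v4,v0) [-+-] → (0.2752, -0.21156, -0.78)–(0.2752, -1.23, -0.78)  len=1.0184
  (v1,v7,v3) [-+-] → (0.2752, 0.21156, 0.78)–(0.2752, 1.23, 0.78)  len=1.0184
  (v5,v1,v4) [+-+] → (0.2752, -1.23, 0.78)–(0.2752, -1.23, -0.13416)  len=0.9142
  (v5,v7,v1) [++-] → (0.2752, 0.21156, 0.78)–(0.2752, -1.23, 0.78)  len=1.4416
  (v3,v7,v2) [-+-] → (0.2752, 1.23, 0.78)–(0.2752, 1.23, 0.13416)  len=0.6458
  (v6,v4,v2) [++-] → (0.2752, -0.21156, -0.78)–(0.2752, 1.23, -0.78)  len=1.4416
  (v2,v7,v6) [-++] → (0.2752, 1.23, 0.13416)–(0.2752, 1.23, -0.78)  len=0.9142

Chained into 1 loop(s):
  loop 1: 8 segments, perimeter = 8.0400
Total perimeter = 8.040

loops=1 perimeter=8.040


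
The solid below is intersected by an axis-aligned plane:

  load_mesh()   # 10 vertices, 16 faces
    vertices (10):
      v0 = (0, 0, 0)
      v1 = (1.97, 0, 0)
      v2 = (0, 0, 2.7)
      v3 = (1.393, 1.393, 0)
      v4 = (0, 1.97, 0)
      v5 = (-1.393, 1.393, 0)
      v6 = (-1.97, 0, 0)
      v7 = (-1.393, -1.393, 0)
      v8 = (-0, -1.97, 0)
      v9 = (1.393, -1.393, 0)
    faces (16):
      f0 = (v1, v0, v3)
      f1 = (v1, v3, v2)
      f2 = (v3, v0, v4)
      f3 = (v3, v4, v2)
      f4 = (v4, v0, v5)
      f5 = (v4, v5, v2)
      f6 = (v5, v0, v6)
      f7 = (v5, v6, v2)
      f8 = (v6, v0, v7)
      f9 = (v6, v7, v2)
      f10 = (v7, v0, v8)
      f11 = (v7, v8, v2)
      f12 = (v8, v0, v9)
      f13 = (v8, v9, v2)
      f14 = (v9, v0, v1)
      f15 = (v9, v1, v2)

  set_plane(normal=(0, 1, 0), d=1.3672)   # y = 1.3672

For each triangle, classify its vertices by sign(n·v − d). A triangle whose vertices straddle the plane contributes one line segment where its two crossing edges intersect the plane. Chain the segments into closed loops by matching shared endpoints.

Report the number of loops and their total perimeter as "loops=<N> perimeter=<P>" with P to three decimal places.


loops=1 perimeter=6.075

Straddling triangles (8 of 16):
  (v1,v0,v3) [--+] → (1.3672, 1.3672, 0)–(1.40369, 1.3672, 0)  len=0.0365
  (v1,v3,v2) [-+-] → (1.40369, 1.3672, 0)–(1.3672, 1.3672, 0.0500072)  len=0.0619
  (v3,v0,v4) [+-+] → (1.3672, 1.3672, 0)–(0, 1.3672, 0)  len=1.3672
  (v3,v4,v2) [++-] → (0, 1.3672, 0.826173)–(1.3672, 1.3672, 0.0500072)  len=1.5722
  (v4,v0,v5) [+-+] → (0, 1.3672, 0)–(-1.3672, 1.3672, 0)  len=1.3672
  (v4,v5,v2) [++-] → (-1.3672, 1.3672, 0.0500072)–(0, 1.3672, 0.826173)  len=1.5722
  (v5,v0,v6) [+--] → (-1.3672, 1.3672, 0)–(-1.40369, 1.3672, 0)  len=0.0365
  (v5,v6,v2) [+--] → (-1.40369, 1.3672, 0)–(-1.3672, 1.3672, 0.0500072)  len=0.0619

Chained into 1 loop(s):
  loop 1: 8 segments, perimeter = 6.0755
Total perimeter = 6.075


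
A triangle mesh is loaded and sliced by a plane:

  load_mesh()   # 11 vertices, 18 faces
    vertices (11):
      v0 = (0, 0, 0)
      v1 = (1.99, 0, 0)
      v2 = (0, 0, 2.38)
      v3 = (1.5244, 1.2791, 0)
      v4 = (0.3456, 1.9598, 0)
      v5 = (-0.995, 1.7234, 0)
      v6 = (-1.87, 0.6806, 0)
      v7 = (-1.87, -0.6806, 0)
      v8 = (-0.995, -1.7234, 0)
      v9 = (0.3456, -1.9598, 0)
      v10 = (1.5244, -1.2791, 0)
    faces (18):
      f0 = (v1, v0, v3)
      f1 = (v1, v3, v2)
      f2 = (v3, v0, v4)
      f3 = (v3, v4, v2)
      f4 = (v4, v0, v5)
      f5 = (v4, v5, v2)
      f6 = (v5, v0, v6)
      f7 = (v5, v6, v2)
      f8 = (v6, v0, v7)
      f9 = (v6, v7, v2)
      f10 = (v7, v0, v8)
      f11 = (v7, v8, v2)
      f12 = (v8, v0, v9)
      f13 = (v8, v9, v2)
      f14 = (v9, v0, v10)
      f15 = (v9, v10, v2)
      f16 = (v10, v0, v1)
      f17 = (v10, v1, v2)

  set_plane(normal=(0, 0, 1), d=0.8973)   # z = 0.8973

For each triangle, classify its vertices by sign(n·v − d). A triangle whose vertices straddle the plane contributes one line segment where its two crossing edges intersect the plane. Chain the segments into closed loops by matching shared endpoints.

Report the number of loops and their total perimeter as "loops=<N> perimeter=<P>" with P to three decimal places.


loops=1 perimeter=7.632

Straddling triangles (9 of 18):
  (v1,v3,v2) [--+] → (0.949676, 0.796858, 0.8973)–(1.23974, 0, 0.8973)  len=0.8480
  (v3,v4,v2) [--+] → (0.215303, 1.22092, 0.8973)–(0.949676, 0.796858, 0.8973)  len=0.8480
  (v4,v5,v2) [--+] → (-0.619868, 1.07365, 0.8973)–(0.215303, 1.22092, 0.8973)  len=0.8481
  (v5,v6,v2) [--+] → (-1.16498, 0.424002, 0.8973)–(-0.619868, 1.07365, 0.8973)  len=0.8480
  (v6,v7,v2) [--+] → (-1.16498, -0.424002, 0.8973)–(-1.16498, 0.424002, 0.8973)  len=0.8480
  (v7,v8,v2) [--+] → (-0.619868, -1.07365, 0.8973)–(-1.16498, -0.424002, 0.8973)  len=0.8480
  (v8,v9,v2) [--+] → (0.215303, -1.22092, 0.8973)–(-0.619868, -1.07365, 0.8973)  len=0.8481
  (v9,v10,v2) [--+] → (0.949676, -0.796858, 0.8973)–(0.215303, -1.22092, 0.8973)  len=0.8480
  (v10,v1,v2) [--+] → (1.23974, 0, 0.8973)–(0.949676, -0.796858, 0.8973)  len=0.8480

Chained into 1 loop(s):
  loop 1: 9 segments, perimeter = 7.6323
Total perimeter = 7.632


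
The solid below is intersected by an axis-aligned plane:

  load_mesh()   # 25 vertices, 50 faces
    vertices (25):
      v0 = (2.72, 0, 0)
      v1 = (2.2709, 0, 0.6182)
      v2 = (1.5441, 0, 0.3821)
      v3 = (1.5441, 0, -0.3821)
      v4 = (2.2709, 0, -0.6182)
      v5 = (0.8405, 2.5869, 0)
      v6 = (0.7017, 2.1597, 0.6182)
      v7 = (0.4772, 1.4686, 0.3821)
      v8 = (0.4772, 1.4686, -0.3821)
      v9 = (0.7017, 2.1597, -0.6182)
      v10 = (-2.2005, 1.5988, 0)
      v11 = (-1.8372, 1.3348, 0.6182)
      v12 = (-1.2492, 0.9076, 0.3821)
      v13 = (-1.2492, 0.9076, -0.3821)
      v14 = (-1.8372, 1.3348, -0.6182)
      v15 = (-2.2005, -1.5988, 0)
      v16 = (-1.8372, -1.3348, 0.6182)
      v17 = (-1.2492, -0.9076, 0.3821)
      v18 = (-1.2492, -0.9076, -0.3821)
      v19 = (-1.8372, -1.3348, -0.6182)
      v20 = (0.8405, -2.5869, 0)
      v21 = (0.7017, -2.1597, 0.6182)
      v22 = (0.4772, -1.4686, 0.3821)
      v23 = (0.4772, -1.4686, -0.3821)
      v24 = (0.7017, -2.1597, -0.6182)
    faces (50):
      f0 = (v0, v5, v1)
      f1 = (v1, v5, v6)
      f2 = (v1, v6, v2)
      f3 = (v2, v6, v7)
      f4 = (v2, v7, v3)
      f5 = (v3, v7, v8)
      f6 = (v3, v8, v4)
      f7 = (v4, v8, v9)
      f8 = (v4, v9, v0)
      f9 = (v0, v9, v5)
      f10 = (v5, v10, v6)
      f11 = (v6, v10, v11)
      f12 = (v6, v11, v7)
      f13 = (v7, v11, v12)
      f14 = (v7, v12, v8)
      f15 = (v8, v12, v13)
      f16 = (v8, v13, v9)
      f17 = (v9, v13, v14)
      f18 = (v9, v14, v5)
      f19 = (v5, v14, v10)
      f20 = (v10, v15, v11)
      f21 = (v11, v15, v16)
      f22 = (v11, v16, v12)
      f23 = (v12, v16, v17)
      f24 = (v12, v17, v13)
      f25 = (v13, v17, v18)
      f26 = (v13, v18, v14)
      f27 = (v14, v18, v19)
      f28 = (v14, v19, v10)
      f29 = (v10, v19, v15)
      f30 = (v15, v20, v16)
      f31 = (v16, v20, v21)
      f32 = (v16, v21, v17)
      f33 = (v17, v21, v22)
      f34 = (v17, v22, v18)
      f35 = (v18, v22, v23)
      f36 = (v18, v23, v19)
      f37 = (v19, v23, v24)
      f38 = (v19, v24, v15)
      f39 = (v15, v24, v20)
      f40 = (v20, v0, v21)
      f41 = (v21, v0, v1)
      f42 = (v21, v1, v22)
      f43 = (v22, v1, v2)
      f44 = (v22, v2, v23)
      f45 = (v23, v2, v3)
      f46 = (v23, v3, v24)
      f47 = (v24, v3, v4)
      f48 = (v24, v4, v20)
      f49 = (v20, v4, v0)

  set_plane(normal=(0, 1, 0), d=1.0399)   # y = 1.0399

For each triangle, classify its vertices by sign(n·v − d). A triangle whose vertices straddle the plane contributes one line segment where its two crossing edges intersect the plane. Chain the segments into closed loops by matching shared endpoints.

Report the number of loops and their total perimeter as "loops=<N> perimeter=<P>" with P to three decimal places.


loops=2 perimeter=8.081

Straddling triangles (22 of 50):
  (v0,v5,v1) [-+-] → (1.96447, 1.0399, 0)–(1.6959, 1.0399, 0.369692)  len=0.4569
  (v1,v5,v6) [-++] → (1.6959, 1.0399, 0.369692)–(1.51533, 1.0399, 0.6182)  len=0.3072
  (v1,v6,v2) [-+-] → (1.51533, 1.0399, 0.6182)–(1.13848, 1.0399, 0.495783)  len=0.3962
  (v2,v6,v7) [-++] → (1.13848, 1.0399, 0.495783)–(0.788639, 1.0399, 0.3821)  len=0.3679
  (v2,v7,v3) [-+-] → (0.788639, 1.0399, 0.3821)–(0.788639, 1.0399, 0.159022)  len=0.2231
  (v3,v7,v8) [-++] → (0.788639, 1.0399, 0.159022)–(0.788639, 1.0399, -0.3821)  len=0.5411
  (v3,v8,v4) [-+-] → (0.788639, 1.0399, -0.3821)–(1.0008, 1.0399, -0.45102)  len=0.2231
  (v4,v8,v9) [-++] → (1.0008, 1.0399, -0.45102)–(1.51533, 1.0399, -0.6182)  len=0.5410
  (v4,v9,v0) [-+-] → (1.51533, 1.0399, -0.6182)–(1.74818, 1.0399, -0.297665)  len=0.3962
  (v0,v9,v5) [-++] → (1.74818, 1.0399, -0.297665)–(1.96447, 1.0399, 0)  len=0.3679
  (v7,v11,v12) [++-] → (-1.4313, 1.0399, 0.455218)–(-0.842065, 1.0399, 0.3821)  len=0.5938
  (v7,v12,v8) [+-+] → (-0.842065, 1.0399, 0.3821)–(-0.842065, 1.0399, 0.20188)  len=0.1802
  (v8,v12,v13) [+--] → (-0.842065, 1.0399, 0.20188)–(-0.842065, 1.0399, -0.3821)  len=0.5840
  (v8,v13,v9) [+-+] → (-0.842065, 1.0399, -0.3821)–(-1.04306, 1.0399, -0.407047)  len=0.2025
  (v9,v13,v14) [+-+] → (-1.04306, 1.0399, -0.407047)–(-1.4313, 1.0399, -0.455218)  len=0.3912
  (v10,v15,v11) [+-+] → (-2.2005, 1.0399, 0)–(-1.87372, 1.0399, 0.556055)  len=0.6450
  (v11,v15,v16) [+--] → (-1.87372, 1.0399, 0.556055)–(-1.8372, 1.0399, 0.6182)  len=0.0721
  (v11,v16,v12) [+--] → (-1.8372, 1.0399, 0.6182)–(-1.4313, 1.0399, 0.455218)  len=0.4374
  (v13,v18,v14) [--+] → (-1.75987, 1.0399, -0.58715)–(-1.4313, 1.0399, -0.455218)  len=0.3541
  (v14,v18,v19) [+--] → (-1.75987, 1.0399, -0.58715)–(-1.8372, 1.0399, -0.6182)  len=0.0833
  (v14,v19,v10) [+-+] → (-1.8372, 1.0399, -0.6182)–(-2.13129, 1.0399, -0.117777)  len=0.5804
  (v10,v19,v15) [+--] → (-2.13129, 1.0399, -0.117777)–(-2.2005, 1.0399, 0)  len=0.1366

Chained into 2 loop(s):
  loop 1: 10 segments, perimeter = 3.8206
  loop 2: 12 segments, perimeter = 4.2606
Total perimeter = 8.081


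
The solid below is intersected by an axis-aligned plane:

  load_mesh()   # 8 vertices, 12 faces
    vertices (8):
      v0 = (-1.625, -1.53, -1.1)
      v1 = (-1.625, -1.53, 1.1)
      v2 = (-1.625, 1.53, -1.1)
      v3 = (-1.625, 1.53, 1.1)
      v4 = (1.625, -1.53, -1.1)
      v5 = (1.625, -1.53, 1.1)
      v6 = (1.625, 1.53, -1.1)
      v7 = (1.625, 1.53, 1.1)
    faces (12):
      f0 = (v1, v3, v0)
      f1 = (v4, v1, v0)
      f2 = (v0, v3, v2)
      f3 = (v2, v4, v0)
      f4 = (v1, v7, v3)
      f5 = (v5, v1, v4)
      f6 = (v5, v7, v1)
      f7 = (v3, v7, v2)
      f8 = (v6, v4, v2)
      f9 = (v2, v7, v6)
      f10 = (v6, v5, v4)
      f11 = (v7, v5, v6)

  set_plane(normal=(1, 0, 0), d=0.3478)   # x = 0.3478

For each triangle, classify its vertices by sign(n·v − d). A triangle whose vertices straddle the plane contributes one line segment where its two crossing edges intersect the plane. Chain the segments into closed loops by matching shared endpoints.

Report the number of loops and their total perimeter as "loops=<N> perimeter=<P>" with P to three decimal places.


Straddling triangles (8 of 12):
  (v4,v1,v0) [+--] → (0.3478, -1.53, -0.235434)–(0.3478, -1.53, -1.1)  len=0.8646
  (v2,v4,v0) [-+-] → (0.3478, -0.327467, -1.1)–(0.3478, -1.53, -1.1)  len=1.2025
  (v1,v7,v3) [-+-] → (0.3478, 0.327467, 1.1)–(0.3478, 1.53, 1.1)  len=1.2025
  (v5,v1,v4) [+-+] → (0.3478, -1.53, 1.1)–(0.3478, -1.53, -0.235434)  len=1.3354
  (v5,v7,v1) [++-] → (0.3478, 0.327467, 1.1)–(0.3478, -1.53, 1.1)  len=1.8575
  (v3,v7,v2) [-+-] → (0.3478, 1.53, 1.1)–(0.3478, 1.53, 0.235434)  len=0.8646
  (v6,v4,v2) [++-] → (0.3478, -0.327467, -1.1)–(0.3478, 1.53, -1.1)  len=1.8575
  (v2,v7,v6) [-++] → (0.3478, 1.53, 0.235434)–(0.3478, 1.53, -1.1)  len=1.3354

Chained into 1 loop(s):
  loop 1: 8 segments, perimeter = 10.5200
Total perimeter = 10.520

loops=1 perimeter=10.520


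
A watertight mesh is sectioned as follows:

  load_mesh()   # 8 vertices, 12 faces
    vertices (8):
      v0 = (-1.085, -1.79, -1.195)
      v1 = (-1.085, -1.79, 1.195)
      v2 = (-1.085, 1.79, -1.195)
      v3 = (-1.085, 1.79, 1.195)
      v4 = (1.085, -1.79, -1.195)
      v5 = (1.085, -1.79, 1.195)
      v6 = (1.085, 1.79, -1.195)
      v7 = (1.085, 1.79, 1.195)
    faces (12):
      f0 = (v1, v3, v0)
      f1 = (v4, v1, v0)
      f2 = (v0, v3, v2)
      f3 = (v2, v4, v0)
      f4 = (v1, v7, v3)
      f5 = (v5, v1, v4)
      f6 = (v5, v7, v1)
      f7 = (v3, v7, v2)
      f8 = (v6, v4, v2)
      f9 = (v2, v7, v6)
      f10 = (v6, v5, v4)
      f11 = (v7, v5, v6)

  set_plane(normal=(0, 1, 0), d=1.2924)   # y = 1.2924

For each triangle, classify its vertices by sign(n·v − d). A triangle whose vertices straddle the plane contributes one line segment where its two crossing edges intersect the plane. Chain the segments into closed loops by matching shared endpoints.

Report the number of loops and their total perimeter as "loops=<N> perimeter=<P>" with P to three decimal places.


loops=1 perimeter=9.120

Straddling triangles (8 of 12):
  (v1,v3,v0) [-+-] → (-1.085, 1.2924, 1.195)–(-1.085, 1.2924, 0.862803)  len=0.3322
  (v0,v3,v2) [-++] → (-1.085, 1.2924, 0.862803)–(-1.085, 1.2924, -1.195)  len=2.0578
  (v2,v4,v0) [+--] → (-0.783382, 1.2924, -1.195)–(-1.085, 1.2924, -1.195)  len=0.3016
  (v1,v7,v3) [-++] → (0.783382, 1.2924, 1.195)–(-1.085, 1.2924, 1.195)  len=1.8684
  (v5,v7,v1) [-+-] → (1.085, 1.2924, 1.195)–(0.783382, 1.2924, 1.195)  len=0.3016
  (v6,v4,v2) [+-+] → (1.085, 1.2924, -1.195)–(-0.783382, 1.2924, -1.195)  len=1.8684
  (v6,v5,v4) [+--] → (1.085, 1.2924, -0.862803)–(1.085, 1.2924, -1.195)  len=0.3322
  (v7,v5,v6) [+-+] → (1.085, 1.2924, 1.195)–(1.085, 1.2924, -0.862803)  len=2.0578

Chained into 1 loop(s):
  loop 1: 8 segments, perimeter = 9.1200
Total perimeter = 9.120


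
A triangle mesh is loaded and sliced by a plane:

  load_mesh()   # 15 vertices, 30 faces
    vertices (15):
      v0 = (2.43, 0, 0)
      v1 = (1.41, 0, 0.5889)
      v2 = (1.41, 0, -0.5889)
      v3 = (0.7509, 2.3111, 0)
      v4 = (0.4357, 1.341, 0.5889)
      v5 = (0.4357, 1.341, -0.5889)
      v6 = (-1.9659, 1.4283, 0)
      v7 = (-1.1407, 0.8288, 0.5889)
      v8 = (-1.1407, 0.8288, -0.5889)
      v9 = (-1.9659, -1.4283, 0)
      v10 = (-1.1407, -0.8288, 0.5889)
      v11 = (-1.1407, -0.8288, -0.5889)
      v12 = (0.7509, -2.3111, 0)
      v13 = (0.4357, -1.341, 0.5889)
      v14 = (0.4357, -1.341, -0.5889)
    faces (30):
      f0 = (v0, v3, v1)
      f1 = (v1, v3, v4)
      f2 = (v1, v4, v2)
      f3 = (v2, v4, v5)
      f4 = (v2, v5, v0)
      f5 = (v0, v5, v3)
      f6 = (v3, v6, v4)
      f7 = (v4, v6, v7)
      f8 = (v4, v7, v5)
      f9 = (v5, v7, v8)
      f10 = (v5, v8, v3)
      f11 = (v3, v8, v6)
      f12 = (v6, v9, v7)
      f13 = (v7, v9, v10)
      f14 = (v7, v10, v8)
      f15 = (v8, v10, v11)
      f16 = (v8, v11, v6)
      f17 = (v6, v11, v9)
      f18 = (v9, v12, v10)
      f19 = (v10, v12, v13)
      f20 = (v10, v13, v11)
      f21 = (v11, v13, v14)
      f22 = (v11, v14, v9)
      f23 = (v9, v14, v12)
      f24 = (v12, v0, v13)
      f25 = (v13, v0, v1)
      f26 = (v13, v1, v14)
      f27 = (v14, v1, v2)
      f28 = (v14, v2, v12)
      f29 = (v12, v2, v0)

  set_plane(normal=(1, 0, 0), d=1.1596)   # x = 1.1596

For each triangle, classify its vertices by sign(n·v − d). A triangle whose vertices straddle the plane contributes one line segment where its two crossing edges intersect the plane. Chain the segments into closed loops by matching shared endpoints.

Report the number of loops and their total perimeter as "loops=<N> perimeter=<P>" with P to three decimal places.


Straddling triangles (12 of 30):
  (v0,v3,v1) [+-+] → (1.1596, 1.74857, 0)–(1.1596, 0.878015, 0.36517)  len=0.9440
  (v1,v3,v4) [+--] → (1.1596, 0.878015, 0.36517)–(1.1596, 0.344644, 0.5889)  len=0.5784
  (v1,v4,v2) [+-+] → (1.1596, 0.344644, 0.5889)–(1.1596, 0.344644, -0.286199)  len=0.8751
  (v2,v4,v5) [+--] → (1.1596, 0.344644, -0.286199)–(1.1596, 0.344644, -0.5889)  len=0.3027
  (v2,v5,v0) [+-+] → (1.1596, 0.344644, -0.5889)–(1.1596, 0.854238, -0.375138)  len=0.5526
  (v0,v5,v3) [+--] → (1.1596, 0.854238, -0.375138)–(1.1596, 1.74857, 0)  len=0.9698
  (v12,v0,v13) [-+-] → (1.1596, -1.74857, 0)–(1.1596, -0.854238, 0.375138)  len=0.9698
  (v13,v0,v1) [-++] → (1.1596, -0.854238, 0.375138)–(1.1596, -0.344644, 0.5889)  len=0.5526
  (v13,v1,v14) [-+-] → (1.1596, -0.344644, 0.5889)–(1.1596, -0.344644, 0.286199)  len=0.3027
  (v14,v1,v2) [-++] → (1.1596, -0.344644, 0.286199)–(1.1596, -0.344644, -0.5889)  len=0.8751
  (v14,v2,v12) [-+-] → (1.1596, -0.344644, -0.5889)–(1.1596, -0.878015, -0.36517)  len=0.5784
  (v12,v2,v0) [-++] → (1.1596, -0.878015, -0.36517)–(1.1596, -1.74857, 0)  len=0.9440

Chained into 2 loop(s):
  loop 1: 6 segments, perimeter = 4.2227
  loop 2: 6 segments, perimeter = 4.2227
Total perimeter = 8.445

loops=2 perimeter=8.445


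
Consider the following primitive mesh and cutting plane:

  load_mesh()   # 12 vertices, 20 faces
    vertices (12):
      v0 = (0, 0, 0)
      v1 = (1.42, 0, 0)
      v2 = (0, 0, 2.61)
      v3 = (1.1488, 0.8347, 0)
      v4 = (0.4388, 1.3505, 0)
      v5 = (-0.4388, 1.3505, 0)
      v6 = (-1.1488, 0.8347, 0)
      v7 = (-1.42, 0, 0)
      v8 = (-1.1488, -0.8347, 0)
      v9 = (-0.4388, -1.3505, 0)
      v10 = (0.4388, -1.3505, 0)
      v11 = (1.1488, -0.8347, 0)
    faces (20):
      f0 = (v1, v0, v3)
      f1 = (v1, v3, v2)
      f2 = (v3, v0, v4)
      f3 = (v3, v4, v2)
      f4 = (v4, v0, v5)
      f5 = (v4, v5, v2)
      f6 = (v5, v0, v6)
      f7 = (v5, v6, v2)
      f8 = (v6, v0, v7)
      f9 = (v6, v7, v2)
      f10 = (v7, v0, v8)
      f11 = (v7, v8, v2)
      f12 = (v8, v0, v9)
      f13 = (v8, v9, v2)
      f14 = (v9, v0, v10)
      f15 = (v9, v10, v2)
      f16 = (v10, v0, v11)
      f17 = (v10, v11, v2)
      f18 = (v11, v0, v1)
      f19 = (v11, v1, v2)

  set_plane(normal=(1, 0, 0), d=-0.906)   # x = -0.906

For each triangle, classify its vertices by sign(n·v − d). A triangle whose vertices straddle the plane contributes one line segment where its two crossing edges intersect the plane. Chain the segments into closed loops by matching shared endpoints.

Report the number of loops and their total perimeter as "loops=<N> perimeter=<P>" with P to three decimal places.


Straddling triangles (8 of 20):
  (v5,v0,v6) [++-] → (-0.906, 0.658285, 0)–(-0.906, 1.01109, 0)  len=0.3528
  (v5,v6,v2) [+-+] → (-0.906, 1.01109, 0)–(-0.906, 0.658285, 0.551626)  len=0.6548
  (v6,v0,v7) [-+-] → (-0.906, 0.658285, 0)–(-0.906, 0, 0)  len=0.6583
  (v6,v7,v2) [--+] → (-0.906, 0, 0.944746)–(-0.906, 0.658285, 0.551626)  len=0.7667
  (v7,v0,v8) [-+-] → (-0.906, 0, 0)–(-0.906, -0.658285, 0)  len=0.6583
  (v7,v8,v2) [--+] → (-0.906, -0.658285, 0.551626)–(-0.906, 0, 0.944746)  len=0.7667
  (v8,v0,v9) [-++] → (-0.906, -0.658285, 0)–(-0.906, -1.01109, 0)  len=0.3528
  (v8,v9,v2) [-++] → (-0.906, -1.01109, 0)–(-0.906, -0.658285, 0.551626)  len=0.6548

Chained into 1 loop(s):
  loop 1: 8 segments, perimeter = 4.8652
Total perimeter = 4.865

loops=1 perimeter=4.865


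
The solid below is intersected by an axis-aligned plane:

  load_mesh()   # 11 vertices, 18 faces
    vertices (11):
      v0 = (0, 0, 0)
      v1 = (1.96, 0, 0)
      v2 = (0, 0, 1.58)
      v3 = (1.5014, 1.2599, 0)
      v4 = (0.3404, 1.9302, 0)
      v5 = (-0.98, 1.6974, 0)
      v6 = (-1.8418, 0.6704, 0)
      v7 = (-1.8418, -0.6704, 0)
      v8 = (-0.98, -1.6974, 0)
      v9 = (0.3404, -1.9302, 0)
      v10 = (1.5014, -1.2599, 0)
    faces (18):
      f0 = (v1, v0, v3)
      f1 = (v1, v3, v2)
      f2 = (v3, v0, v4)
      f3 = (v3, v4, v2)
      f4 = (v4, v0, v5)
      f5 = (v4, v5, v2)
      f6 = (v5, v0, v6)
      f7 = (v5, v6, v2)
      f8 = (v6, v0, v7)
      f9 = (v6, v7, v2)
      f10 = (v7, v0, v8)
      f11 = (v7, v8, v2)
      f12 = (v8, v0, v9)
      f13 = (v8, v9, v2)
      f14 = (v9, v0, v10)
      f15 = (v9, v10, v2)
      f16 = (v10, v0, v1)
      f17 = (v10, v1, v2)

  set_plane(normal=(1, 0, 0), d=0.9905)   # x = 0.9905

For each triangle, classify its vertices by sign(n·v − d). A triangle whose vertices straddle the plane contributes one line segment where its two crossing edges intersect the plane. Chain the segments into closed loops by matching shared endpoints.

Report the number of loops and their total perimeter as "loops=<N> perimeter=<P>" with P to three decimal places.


Straddling triangles (8 of 18):
  (v1,v0,v3) [+-+] → (0.9905, 0, 0)–(0.9905, 0.831178, 0)  len=0.8312
  (v1,v3,v2) [++-] → (0.9905, 0.831178, 0.537646)–(0.9905, 0, 0.781536)  len=0.8662
  (v3,v0,v4) [+--] → (0.9905, 0.831178, 0)–(0.9905, 1.55487, 0)  len=0.7237
  (v3,v4,v2) [+--] → (0.9905, 1.55487, 0)–(0.9905, 0.831178, 0.537646)  len=0.9015
  (v9,v0,v10) [--+] → (0.9905, -0.831178, 0)–(0.9905, -1.55487, 0)  len=0.7237
  (v9,v10,v2) [-+-] → (0.9905, -1.55487, 0)–(0.9905, -0.831178, 0.537646)  len=0.9015
  (v10,v0,v1) [+-+] → (0.9905, -0.831178, 0)–(0.9905, 0, 0)  len=0.8312
  (v10,v1,v2) [++-] → (0.9905, 0, 0.781536)–(0.9905, -0.831178, 0.537646)  len=0.8662

Chained into 1 loop(s):
  loop 1: 8 segments, perimeter = 6.6453
Total perimeter = 6.645

loops=1 perimeter=6.645


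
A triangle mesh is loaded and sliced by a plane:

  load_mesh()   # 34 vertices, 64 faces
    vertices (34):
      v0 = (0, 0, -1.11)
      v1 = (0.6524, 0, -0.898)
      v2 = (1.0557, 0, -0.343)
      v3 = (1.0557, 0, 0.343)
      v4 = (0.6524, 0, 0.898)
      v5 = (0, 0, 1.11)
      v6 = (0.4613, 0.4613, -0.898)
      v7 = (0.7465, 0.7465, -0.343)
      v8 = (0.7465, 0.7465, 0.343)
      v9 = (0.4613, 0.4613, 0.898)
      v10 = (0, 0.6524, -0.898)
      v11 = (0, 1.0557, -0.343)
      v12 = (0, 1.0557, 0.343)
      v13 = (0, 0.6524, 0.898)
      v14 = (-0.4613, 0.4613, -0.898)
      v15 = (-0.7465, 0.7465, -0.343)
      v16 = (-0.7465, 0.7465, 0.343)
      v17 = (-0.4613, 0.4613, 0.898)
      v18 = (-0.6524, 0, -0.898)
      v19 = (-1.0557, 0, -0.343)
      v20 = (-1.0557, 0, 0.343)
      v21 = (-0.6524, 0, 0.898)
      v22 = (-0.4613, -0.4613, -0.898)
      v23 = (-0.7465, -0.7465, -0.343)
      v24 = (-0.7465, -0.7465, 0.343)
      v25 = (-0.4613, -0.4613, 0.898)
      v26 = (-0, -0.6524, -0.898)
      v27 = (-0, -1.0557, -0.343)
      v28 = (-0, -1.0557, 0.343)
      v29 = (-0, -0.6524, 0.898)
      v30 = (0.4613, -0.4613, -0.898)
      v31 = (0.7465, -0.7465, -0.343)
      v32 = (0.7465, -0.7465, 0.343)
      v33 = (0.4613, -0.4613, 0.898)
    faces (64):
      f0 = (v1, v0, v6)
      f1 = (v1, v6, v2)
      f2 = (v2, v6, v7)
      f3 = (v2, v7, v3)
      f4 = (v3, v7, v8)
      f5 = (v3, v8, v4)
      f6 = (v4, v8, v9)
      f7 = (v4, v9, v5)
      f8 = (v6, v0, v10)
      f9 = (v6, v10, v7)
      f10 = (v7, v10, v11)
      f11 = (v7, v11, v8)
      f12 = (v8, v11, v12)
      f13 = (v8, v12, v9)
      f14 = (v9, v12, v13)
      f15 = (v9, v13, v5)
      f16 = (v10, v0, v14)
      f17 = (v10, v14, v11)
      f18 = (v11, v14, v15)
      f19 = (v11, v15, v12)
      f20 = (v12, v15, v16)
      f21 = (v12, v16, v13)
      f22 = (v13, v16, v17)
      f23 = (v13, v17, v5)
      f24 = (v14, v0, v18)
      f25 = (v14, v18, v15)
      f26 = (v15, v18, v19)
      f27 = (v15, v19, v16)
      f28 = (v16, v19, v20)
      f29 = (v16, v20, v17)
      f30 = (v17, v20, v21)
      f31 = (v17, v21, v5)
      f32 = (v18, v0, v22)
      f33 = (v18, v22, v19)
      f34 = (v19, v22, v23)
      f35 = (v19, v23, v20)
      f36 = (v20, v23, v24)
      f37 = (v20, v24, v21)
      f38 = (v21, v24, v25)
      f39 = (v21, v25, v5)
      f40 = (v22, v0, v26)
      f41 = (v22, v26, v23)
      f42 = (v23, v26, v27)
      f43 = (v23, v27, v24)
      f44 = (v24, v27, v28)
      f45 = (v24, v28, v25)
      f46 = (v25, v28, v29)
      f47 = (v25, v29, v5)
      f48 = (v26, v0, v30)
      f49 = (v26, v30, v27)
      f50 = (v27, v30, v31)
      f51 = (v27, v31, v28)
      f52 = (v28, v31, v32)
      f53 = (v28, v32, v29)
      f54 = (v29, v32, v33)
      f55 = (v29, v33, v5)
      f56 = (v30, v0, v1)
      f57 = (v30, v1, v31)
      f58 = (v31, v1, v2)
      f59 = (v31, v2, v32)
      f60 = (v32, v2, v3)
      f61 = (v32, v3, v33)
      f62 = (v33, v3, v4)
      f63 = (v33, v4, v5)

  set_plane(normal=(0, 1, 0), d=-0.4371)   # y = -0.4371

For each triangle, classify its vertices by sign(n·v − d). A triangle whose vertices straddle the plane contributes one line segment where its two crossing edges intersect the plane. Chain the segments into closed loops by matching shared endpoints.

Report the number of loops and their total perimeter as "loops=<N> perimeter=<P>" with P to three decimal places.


Straddling triangles (20 of 64):
  (v18,v0,v22) [++-] → (-0.4371, -0.4371, -0.909122)–(-0.471325, -0.4371, -0.898)  len=0.0360
  (v18,v22,v19) [+-+] → (-0.471325, -0.4371, -0.898)–(-0.492482, -0.4371, -0.868884)  len=0.0360
  (v19,v22,v23) [+--] → (-0.492482, -0.4371, -0.868884)–(-0.874653, -0.4371, -0.343)  len=0.6501
  (v19,v23,v20) [+-+] → (-0.874653, -0.4371, -0.343)–(-0.874653, -0.4371, -0.0586753)  len=0.2843
  (v20,v23,v24) [+--] → (-0.874653, -0.4371, -0.0586753)–(-0.874653, -0.4371, 0.343)  len=0.4017
  (v20,v24,v21) [+-+] → (-0.874653, -0.4371, 0.343)–(-0.707499, -0.4371, 0.573029)  len=0.2843
  (v21,v24,v25) [+--] → (-0.707499, -0.4371, 0.573029)–(-0.471325, -0.4371, 0.898)  len=0.4017
  (v21,v25,v5) [+-+] → (-0.471325, -0.4371, 0.898)–(-0.4371, -0.4371, 0.909122)  len=0.0360
  (v22,v0,v26) [-+-] → (-0.4371, -0.4371, -0.909122)–(0, -0.4371, -0.967963)  len=0.4410
  (v25,v29,v5) [--+] → (0, -0.4371, 0.967963)–(-0.4371, -0.4371, 0.909122)  len=0.4410
  (v26,v0,v30) [-+-] → (0, -0.4371, -0.967963)–(0.4371, -0.4371, -0.909122)  len=0.4410
  (v29,v33,v5) [--+] → (0.4371, -0.4371, 0.909122)–(0, -0.4371, 0.967963)  len=0.4410
  (v30,v0,v1) [-++] → (0.4371, -0.4371, -0.909122)–(0.471325, -0.4371, -0.898)  len=0.0360
  (v30,v1,v31) [-+-] → (0.471325, -0.4371, -0.898)–(0.707499, -0.4371, -0.573029)  len=0.4017
  (v31,v1,v2) [-++] → (0.707499, -0.4371, -0.573029)–(0.874653, -0.4371, -0.343)  len=0.2843
  (v31,v2,v32) [-+-] → (0.874653, -0.4371, -0.343)–(0.874653, -0.4371, 0.0586753)  len=0.4017
  (v32,v2,v3) [-++] → (0.874653, -0.4371, 0.0586753)–(0.874653, -0.4371, 0.343)  len=0.2843
  (v32,v3,v33) [-+-] → (0.874653, -0.4371, 0.343)–(0.492482, -0.4371, 0.868884)  len=0.6501
  (v33,v3,v4) [-++] → (0.492482, -0.4371, 0.868884)–(0.471325, -0.4371, 0.898)  len=0.0360
  (v33,v4,v5) [-++] → (0.471325, -0.4371, 0.898)–(0.4371, -0.4371, 0.909122)  len=0.0360

Chained into 1 loop(s):
  loop 1: 20 segments, perimeter = 6.0244
Total perimeter = 6.024

loops=1 perimeter=6.024


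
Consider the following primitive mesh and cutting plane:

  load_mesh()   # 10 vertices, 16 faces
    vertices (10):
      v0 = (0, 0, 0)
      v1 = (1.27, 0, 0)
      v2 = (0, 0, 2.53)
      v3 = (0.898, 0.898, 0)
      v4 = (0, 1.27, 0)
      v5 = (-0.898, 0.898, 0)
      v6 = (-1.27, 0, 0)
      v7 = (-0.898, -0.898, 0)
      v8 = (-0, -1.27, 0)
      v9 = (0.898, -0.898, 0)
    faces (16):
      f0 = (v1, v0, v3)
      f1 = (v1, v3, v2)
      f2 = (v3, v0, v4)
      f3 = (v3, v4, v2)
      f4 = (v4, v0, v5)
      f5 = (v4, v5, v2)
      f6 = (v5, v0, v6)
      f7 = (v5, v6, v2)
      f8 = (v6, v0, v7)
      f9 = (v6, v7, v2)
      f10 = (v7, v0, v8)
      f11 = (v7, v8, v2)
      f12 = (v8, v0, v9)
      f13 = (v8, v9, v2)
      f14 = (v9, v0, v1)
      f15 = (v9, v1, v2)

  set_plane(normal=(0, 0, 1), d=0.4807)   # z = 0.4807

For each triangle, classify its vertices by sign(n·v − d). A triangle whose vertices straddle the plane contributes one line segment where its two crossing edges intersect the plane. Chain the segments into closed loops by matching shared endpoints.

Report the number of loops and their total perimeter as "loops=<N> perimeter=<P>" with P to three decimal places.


loops=1 perimeter=6.299

Straddling triangles (8 of 16):
  (v1,v3,v2) [--+] → (0.72738, 0.72738, 0.4807)–(1.0287, 0, 0.4807)  len=0.7873
  (v3,v4,v2) [--+] → (0, 1.0287, 0.4807)–(0.72738, 0.72738, 0.4807)  len=0.7873
  (v4,v5,v2) [--+] → (-0.72738, 0.72738, 0.4807)–(0, 1.0287, 0.4807)  len=0.7873
  (v5,v6,v2) [--+] → (-1.0287, 0, 0.4807)–(-0.72738, 0.72738, 0.4807)  len=0.7873
  (v6,v7,v2) [--+] → (-0.72738, -0.72738, 0.4807)–(-1.0287, 0, 0.4807)  len=0.7873
  (v7,v8,v2) [--+] → (0, -1.0287, 0.4807)–(-0.72738, -0.72738, 0.4807)  len=0.7873
  (v8,v9,v2) [--+] → (0.72738, -0.72738, 0.4807)–(0, -1.0287, 0.4807)  len=0.7873
  (v9,v1,v2) [--+] → (1.0287, 0, 0.4807)–(0.72738, -0.72738, 0.4807)  len=0.7873

Chained into 1 loop(s):
  loop 1: 8 segments, perimeter = 6.2986
Total perimeter = 6.299


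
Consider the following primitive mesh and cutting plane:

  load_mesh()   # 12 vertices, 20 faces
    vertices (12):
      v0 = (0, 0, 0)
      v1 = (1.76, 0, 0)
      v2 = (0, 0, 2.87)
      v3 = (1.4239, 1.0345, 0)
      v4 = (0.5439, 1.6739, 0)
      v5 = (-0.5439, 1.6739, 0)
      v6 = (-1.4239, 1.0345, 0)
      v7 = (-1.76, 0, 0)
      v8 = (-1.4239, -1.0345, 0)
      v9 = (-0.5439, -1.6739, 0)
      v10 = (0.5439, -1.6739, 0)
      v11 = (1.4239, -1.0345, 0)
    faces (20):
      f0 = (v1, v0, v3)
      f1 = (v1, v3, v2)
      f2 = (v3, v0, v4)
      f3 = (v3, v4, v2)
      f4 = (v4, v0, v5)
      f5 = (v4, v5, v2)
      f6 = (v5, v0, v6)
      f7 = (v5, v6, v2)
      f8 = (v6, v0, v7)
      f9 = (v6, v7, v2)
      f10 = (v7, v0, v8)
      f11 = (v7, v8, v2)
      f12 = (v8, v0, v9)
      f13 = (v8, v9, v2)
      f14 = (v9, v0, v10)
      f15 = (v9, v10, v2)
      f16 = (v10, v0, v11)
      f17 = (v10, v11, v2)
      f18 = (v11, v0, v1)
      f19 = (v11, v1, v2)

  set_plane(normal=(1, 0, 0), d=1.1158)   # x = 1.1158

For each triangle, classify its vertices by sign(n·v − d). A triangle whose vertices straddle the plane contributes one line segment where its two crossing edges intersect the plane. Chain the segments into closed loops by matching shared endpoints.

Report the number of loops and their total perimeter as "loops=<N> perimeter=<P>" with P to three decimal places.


loops=1 perimeter=5.883

Straddling triangles (8 of 20):
  (v1,v0,v3) [+-+] → (1.1158, 0, 0)–(1.1158, 0.810657, 0)  len=0.8107
  (v1,v3,v2) [++-] → (1.1158, 0.810657, 0.621004)–(1.1158, 0, 1.05049)  len=0.9174
  (v3,v0,v4) [+--] → (1.1158, 0.810657, 0)–(1.1158, 1.25836, 0)  len=0.4477
  (v3,v4,v2) [+--] → (1.1158, 1.25836, 0)–(1.1158, 0.810657, 0.621004)  len=0.7656
  (v10,v0,v11) [--+] → (1.1158, -0.810657, 0)–(1.1158, -1.25836, 0)  len=0.4477
  (v10,v11,v2) [-+-] → (1.1158, -1.25836, 0)–(1.1158, -0.810657, 0.621004)  len=0.7656
  (v11,v0,v1) [+-+] → (1.1158, -0.810657, 0)–(1.1158, 0, 0)  len=0.8107
  (v11,v1,v2) [++-] → (1.1158, 0, 1.05049)–(1.1158, -0.810657, 0.621004)  len=0.9174

Chained into 1 loop(s):
  loop 1: 8 segments, perimeter = 5.8826
Total perimeter = 5.883


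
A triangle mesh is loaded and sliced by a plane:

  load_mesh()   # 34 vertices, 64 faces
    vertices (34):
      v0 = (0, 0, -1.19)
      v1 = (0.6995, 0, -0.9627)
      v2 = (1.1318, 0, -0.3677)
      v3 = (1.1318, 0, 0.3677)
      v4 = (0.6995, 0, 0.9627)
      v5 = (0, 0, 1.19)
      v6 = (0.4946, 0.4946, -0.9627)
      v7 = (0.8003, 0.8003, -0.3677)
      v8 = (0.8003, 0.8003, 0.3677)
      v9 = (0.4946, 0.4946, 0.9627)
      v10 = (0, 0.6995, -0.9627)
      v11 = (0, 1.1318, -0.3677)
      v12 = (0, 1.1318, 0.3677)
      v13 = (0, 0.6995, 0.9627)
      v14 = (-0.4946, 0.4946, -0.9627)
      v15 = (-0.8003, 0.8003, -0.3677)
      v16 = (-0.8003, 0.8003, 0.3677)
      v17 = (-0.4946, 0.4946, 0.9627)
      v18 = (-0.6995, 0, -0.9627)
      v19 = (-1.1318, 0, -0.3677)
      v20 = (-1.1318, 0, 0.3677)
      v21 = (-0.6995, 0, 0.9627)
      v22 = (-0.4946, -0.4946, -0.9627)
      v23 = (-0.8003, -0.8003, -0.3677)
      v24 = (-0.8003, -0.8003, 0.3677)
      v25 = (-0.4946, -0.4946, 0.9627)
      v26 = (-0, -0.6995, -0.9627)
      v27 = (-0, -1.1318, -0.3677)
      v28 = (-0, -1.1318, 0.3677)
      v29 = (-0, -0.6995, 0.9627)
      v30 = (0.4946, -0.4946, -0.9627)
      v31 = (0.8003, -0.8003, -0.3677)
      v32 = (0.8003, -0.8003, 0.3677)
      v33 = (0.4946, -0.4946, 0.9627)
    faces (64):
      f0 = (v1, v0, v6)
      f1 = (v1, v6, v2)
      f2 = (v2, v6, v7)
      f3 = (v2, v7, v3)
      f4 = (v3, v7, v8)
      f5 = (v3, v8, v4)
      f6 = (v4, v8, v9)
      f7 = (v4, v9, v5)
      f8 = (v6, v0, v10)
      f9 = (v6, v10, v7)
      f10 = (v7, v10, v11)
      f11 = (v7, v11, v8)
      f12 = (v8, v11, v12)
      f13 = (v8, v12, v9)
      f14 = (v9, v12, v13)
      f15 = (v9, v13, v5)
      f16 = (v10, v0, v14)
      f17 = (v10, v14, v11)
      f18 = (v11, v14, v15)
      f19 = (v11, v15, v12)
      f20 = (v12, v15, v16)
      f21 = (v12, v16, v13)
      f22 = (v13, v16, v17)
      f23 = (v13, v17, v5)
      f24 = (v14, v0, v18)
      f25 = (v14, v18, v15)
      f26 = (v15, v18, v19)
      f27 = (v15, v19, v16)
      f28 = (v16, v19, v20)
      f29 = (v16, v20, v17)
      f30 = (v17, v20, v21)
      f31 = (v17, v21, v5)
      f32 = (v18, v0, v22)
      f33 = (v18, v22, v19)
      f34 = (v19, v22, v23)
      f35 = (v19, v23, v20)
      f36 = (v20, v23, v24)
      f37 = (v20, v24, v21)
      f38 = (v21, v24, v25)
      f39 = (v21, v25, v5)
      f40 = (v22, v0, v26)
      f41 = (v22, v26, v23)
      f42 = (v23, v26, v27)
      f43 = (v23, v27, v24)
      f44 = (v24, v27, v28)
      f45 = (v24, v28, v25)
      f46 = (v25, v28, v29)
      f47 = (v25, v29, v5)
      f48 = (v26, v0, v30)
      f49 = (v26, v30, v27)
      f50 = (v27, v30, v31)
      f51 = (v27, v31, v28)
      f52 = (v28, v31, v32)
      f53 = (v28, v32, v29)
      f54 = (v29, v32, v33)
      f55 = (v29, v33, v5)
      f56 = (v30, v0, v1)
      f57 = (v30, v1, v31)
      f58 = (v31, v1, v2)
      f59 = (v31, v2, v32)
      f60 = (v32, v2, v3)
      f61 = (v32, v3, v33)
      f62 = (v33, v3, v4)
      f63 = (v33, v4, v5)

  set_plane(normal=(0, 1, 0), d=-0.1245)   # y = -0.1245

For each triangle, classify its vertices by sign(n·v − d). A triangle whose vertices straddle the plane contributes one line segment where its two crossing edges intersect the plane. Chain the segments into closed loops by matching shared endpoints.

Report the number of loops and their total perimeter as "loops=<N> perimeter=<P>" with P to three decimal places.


Straddling triangles (20 of 64):
  (v18,v0,v22) [++-] → (-0.1245, -0.1245, -1.13278)–(-0.647923, -0.1245, -0.9627)  len=0.5504
  (v18,v22,v19) [+-+] → (-0.647923, -0.1245, -0.9627)–(-0.971405, -0.1245, -0.517473)  len=0.5503
  (v19,v22,v23) [+--] → (-0.971405, -0.1245, -0.517473)–(-1.08023, -0.1245, -0.3677)  len=0.1851
  (v19,v23,v20) [+-+] → (-1.08023, -0.1245, -0.3677)–(-1.08023, -0.1245, 0.253296)  len=0.6210
  (v20,v23,v24) [+--] → (-1.08023, -0.1245, 0.253296)–(-1.08023, -0.1245, 0.3677)  len=0.1144
  (v20,v24,v21) [+-+] → (-1.08023, -0.1245, 0.3677)–(-0.715181, -0.1245, 0.870138)  len=0.6211
  (v21,v24,v25) [+--] → (-0.715181, -0.1245, 0.870138)–(-0.647923, -0.1245, 0.9627)  len=0.1144
  (v21,v25,v5) [+-+] → (-0.647923, -0.1245, 0.9627)–(-0.1245, -0.1245, 1.13278)  len=0.5504
  (v22,v0,v26) [-+-] → (-0.1245, -0.1245, -1.13278)–(0, -0.1245, -1.14954)  len=0.1256
  (v25,v29,v5) [--+] → (0, -0.1245, 1.14954)–(-0.1245, -0.1245, 1.13278)  len=0.1256
  (v26,v0,v30) [-+-] → (0, -0.1245, -1.14954)–(0.1245, -0.1245, -1.13278)  len=0.1256
  (v29,v33,v5) [--+] → (0.1245, -0.1245, 1.13278)–(0, -0.1245, 1.14954)  len=0.1256
  (v30,v0,v1) [-++] → (0.1245, -0.1245, -1.13278)–(0.647923, -0.1245, -0.9627)  len=0.5504
  (v30,v1,v31) [-+-] → (0.647923, -0.1245, -0.9627)–(0.715181, -0.1245, -0.870138)  len=0.1144
  (v31,v1,v2) [-++] → (0.715181, -0.1245, -0.870138)–(1.08023, -0.1245, -0.3677)  len=0.6211
  (v31,v2,v32) [-+-] → (1.08023, -0.1245, -0.3677)–(1.08023, -0.1245, -0.253296)  len=0.1144
  (v32,v2,v3) [-++] → (1.08023, -0.1245, -0.253296)–(1.08023, -0.1245, 0.3677)  len=0.6210
  (v32,v3,v33) [-+-] → (1.08023, -0.1245, 0.3677)–(0.971405, -0.1245, 0.517473)  len=0.1851
  (v33,v3,v4) [-++] → (0.971405, -0.1245, 0.517473)–(0.647923, -0.1245, 0.9627)  len=0.5503
  (v33,v4,v5) [-++] → (0.647923, -0.1245, 0.9627)–(0.1245, -0.1245, 1.13278)  len=0.5504

Chained into 1 loop(s):
  loop 1: 20 segments, perimeter = 7.1166
Total perimeter = 7.117

loops=1 perimeter=7.117


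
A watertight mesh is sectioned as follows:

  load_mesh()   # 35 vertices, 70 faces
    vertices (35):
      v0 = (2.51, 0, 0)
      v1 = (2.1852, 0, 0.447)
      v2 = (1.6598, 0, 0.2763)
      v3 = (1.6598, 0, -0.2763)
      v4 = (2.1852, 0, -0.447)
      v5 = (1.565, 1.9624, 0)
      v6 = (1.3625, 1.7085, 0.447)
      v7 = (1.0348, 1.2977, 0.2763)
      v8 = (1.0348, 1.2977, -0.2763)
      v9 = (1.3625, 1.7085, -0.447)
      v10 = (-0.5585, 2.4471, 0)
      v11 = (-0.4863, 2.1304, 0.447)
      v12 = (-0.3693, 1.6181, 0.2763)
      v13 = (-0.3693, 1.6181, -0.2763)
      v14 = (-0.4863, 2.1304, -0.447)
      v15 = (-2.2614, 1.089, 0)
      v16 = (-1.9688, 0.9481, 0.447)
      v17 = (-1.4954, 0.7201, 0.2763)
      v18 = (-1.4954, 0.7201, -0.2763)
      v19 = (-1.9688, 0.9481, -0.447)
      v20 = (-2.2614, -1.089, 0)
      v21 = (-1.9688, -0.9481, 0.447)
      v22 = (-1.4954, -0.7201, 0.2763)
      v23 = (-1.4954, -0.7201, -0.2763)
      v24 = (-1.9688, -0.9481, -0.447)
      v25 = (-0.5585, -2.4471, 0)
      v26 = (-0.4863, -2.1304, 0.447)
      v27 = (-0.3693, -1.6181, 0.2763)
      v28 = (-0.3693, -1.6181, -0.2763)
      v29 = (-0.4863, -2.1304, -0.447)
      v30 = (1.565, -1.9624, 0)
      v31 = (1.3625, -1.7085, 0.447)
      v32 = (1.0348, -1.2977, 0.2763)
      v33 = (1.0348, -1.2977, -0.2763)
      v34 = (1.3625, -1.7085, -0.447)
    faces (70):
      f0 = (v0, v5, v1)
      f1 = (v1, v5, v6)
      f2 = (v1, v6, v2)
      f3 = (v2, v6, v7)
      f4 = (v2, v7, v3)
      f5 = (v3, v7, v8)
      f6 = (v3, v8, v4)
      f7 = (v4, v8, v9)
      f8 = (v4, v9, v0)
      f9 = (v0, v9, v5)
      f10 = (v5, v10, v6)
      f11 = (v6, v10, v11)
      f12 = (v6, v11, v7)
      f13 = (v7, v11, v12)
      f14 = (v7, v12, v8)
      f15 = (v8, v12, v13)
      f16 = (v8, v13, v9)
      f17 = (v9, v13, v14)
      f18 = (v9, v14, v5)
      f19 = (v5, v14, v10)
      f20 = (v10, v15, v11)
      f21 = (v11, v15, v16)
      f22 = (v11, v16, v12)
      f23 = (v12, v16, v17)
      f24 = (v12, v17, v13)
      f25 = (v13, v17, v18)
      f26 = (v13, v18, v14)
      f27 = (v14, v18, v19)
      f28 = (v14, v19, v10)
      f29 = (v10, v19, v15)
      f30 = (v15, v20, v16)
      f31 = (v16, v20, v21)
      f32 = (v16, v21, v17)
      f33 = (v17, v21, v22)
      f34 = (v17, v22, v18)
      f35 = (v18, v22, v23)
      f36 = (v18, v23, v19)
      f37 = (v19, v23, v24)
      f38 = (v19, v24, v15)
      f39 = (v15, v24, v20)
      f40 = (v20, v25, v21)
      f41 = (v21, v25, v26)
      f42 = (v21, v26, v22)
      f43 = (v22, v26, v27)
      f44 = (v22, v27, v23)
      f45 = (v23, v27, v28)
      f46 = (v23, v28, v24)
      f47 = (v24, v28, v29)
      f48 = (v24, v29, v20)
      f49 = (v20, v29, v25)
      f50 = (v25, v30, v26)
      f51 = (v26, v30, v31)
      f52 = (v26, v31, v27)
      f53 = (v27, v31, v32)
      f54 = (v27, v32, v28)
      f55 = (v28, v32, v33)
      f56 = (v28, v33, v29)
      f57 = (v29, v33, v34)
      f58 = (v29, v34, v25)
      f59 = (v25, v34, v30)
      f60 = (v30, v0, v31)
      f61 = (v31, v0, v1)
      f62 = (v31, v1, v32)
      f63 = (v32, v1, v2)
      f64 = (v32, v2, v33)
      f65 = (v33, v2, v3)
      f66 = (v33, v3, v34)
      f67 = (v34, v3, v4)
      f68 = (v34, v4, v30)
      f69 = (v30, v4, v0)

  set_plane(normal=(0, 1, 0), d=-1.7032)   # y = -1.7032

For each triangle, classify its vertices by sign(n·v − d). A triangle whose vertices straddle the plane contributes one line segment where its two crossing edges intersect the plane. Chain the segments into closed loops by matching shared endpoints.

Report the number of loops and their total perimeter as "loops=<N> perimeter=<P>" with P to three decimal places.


loops=1 perimeter=7.219

Straddling triangles (18 of 70):
  (v20,v25,v21) [+-+] → (-1.49126, -1.7032, 0)–(-1.25838, -1.7032, 0.22183)  len=0.3216
  (v21,v25,v26) [+--] → (-1.25838, -1.7032, 0.22183)–(-1.02197, -1.7032, 0.447)  len=0.3265
  (v21,v26,v22) [+-+] → (-1.02197, -1.7032, 0.447)–(-0.791971, -1.7032, 0.395293)  len=0.2357
  (v22,v26,v27) [+-+] → (-0.791971, -1.7032, 0.395293)–(-0.388735, -1.7032, 0.304656)  len=0.4133
  (v24,v28,v29) [++-] → (-0.388735, -1.7032, -0.304656)–(-1.02197, -1.7032, -0.447)  len=0.6490
  (v24,v29,v20) [+-+] → (-1.02197, -1.7032, -0.447)–(-1.21448, -1.7032, -0.263633)  len=0.2659
  (v20,v29,v25) [+--] → (-1.21448, -1.7032, -0.263633)–(-1.49126, -1.7032, 0)  len=0.3822
  (v26,v31,v27) [--+] → (1.26097, -1.7032, 0.436992)–(-0.388735, -1.7032, 0.304656)  len=1.6550
  (v27,v31,v32) [+-+] → (1.26097, -1.7032, 0.436992)–(1.35827, -1.7032, 0.444798)  len=0.0976
  (v28,v33,v29) [++-] → (0.29407, -1.7032, -0.359426)–(-0.388735, -1.7032, -0.304656)  len=0.6850
  (v29,v33,v34) [-+-] → (0.29407, -1.7032, -0.359426)–(1.35827, -1.7032, -0.444798)  len=1.0676
  (v30,v0,v31) [-+-] → (1.68982, -1.7032, 0)–(1.36606, -1.7032, 0.445613)  len=0.5508
  (v31,v0,v1) [-++] → (1.36606, -1.7032, 0.445613)–(1.36505, -1.7032, 0.447)  len=0.0017
  (v31,v1,v32) [-++] → (1.36505, -1.7032, 0.447)–(1.35827, -1.7032, 0.444798)  len=0.0071
  (v33,v3,v34) [++-] → (1.36342, -1.7032, -0.44647)–(1.35827, -1.7032, -0.444798)  len=0.0054
  (v34,v3,v4) [-++] → (1.36342, -1.7032, -0.44647)–(1.36505, -1.7032, -0.447)  len=0.0017
  (v34,v4,v30) [-+-] → (1.36505, -1.7032, -0.447)–(1.64692, -1.7032, -0.0590412)  len=0.4795
  (v30,v4,v0) [-++] → (1.64692, -1.7032, -0.0590412)–(1.68982, -1.7032, 0)  len=0.0730

Chained into 1 loop(s):
  loop 1: 18 segments, perimeter = 7.2188
Total perimeter = 7.219
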